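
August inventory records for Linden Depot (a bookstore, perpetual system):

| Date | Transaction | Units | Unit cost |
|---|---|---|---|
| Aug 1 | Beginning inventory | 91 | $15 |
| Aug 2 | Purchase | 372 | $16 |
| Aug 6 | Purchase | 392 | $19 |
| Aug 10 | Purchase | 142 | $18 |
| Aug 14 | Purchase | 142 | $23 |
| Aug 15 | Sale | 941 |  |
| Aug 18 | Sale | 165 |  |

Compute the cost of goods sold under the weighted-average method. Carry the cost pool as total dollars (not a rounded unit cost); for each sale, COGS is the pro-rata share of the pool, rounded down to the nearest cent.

COGS = $19,990.53

After Aug 1: 91 on hand, pool $1,365.00 (≈ $15.0000 each)
After Aug 2: 463 on hand, pool $7,317.00 (≈ $15.8035 each)
After Aug 6: 855 on hand, pool $14,765.00 (≈ $17.2690 each)
After Aug 10: 997 on hand, pool $17,321.00 (≈ $17.3731 each)
After Aug 14: 1139 on hand, pool $20,587.00 (≈ $18.0746 each)
Aug 15, sell 941: 941/1139 × $20,587.00 → $17,008.22
Aug 18, sell 165: 165/198 × $3,578.78 → $2,982.31
Total COGS = $17,008.22 + $2,982.31 = $19,990.53
Ending inventory (cost pool remaining) = $596.47
Check: goods available $20,587.00 = COGS $19,990.53 + ending $596.47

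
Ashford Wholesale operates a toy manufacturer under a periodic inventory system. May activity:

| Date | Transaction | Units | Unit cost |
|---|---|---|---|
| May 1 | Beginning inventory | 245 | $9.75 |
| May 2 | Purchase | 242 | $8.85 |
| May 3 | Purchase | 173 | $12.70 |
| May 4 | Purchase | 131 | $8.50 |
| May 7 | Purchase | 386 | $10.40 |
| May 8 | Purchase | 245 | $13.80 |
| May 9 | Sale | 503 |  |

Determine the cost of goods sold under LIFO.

COGS = $6,064.20

May 9, 503 sold [LIFO — newest first]: 245 @ $13.80 + 258 @ $10.40 = $6,064.20
Ending inventory: 245 @ $9.75 + 242 @ $8.85 + 173 @ $12.70 + 131 @ $8.50 + 128 @ $10.40 = $9,172.25
Check: goods available $15,236.45 = COGS $6,064.20 + ending $9,172.25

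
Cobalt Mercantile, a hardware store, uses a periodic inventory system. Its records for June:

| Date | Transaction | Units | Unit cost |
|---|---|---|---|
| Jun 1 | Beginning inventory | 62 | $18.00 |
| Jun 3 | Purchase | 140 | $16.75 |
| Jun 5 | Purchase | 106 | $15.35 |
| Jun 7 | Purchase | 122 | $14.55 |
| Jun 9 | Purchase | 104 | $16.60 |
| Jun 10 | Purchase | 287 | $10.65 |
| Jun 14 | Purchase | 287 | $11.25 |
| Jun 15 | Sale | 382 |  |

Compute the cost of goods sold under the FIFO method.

COGS = $6,164.80

Jun 15, 382 sold [FIFO — oldest first]: 62 @ $18.00 + 140 @ $16.75 + 106 @ $15.35 + 74 @ $14.55 = $6,164.80
Ending inventory: 48 @ $14.55 + 104 @ $16.60 + 287 @ $10.65 + 287 @ $11.25 = $8,710.10
Check: goods available $14,874.90 = COGS $6,164.80 + ending $8,710.10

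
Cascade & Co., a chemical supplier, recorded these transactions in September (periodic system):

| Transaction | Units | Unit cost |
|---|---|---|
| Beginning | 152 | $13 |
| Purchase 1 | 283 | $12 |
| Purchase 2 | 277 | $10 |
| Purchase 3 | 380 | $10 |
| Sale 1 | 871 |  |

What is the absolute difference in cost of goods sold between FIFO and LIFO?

FIFO COGS: 152 @ $13 + 283 @ $12 + 277 @ $10 + 159 @ $10 = $9,732
LIFO COGS: 380 @ $10 + 277 @ $10 + 214 @ $12 = $9,138
Difference = |$9,732 − $9,138| = $594

$594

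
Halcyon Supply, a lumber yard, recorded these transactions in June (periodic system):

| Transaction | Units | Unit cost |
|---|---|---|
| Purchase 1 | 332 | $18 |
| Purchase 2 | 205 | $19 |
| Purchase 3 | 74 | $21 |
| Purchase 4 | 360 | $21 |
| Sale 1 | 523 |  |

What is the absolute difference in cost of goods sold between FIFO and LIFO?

FIFO COGS: 332 @ $18 + 191 @ $19 = $9,605
LIFO COGS: 360 @ $21 + 74 @ $21 + 89 @ $19 = $10,805
Difference = |$9,605 − $10,805| = $1,200

$1,200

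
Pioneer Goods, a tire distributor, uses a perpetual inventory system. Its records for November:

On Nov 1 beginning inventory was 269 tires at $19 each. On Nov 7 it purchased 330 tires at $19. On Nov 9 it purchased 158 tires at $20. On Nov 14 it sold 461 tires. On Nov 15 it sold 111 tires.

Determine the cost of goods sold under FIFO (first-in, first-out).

COGS = $10,868

Nov 14, 461 sold [FIFO — oldest first]: 269 @ $19 + 192 @ $19 = $8,759
Nov 15, 111 sold [FIFO — oldest first]: 111 @ $19 = $2,109
Total COGS = $8,759 + $2,109 = $10,868
Ending inventory: 27 @ $19 + 158 @ $20 = $3,673
Check: goods available $14,541 = COGS $10,868 + ending $3,673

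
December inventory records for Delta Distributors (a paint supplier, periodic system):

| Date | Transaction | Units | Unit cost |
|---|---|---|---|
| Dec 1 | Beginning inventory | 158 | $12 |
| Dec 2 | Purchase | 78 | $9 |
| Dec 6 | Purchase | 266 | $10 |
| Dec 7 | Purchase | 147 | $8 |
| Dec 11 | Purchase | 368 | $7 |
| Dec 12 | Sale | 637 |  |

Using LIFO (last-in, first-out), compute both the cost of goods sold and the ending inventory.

Dec 12, 637 sold [LIFO — newest first]: 368 @ $7 + 147 @ $8 + 122 @ $10 = $4,972
Ending inventory: 158 @ $12 + 78 @ $9 + 144 @ $10 = $4,038
Check: goods available $9,010 = COGS $4,972 + ending $4,038

COGS = $4,972; ending inventory = $4,038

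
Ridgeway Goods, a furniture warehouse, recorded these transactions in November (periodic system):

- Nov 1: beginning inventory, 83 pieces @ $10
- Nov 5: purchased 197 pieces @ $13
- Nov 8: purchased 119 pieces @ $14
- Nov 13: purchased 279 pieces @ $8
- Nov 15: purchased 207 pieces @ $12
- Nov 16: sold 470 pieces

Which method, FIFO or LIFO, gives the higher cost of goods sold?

FIFO

FIFO COGS: 83 @ $10 + 197 @ $13 + 119 @ $14 + 71 @ $8 = $5,625
LIFO COGS: 207 @ $12 + 263 @ $8 = $4,588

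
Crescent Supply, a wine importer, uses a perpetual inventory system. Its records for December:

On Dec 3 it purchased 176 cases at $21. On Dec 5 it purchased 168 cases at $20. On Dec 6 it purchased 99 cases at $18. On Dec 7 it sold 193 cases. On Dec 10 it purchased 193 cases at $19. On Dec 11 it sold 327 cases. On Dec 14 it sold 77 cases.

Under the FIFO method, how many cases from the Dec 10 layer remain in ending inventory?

Dec 7, 193 sold [FIFO — oldest first]: 176 @ $21 + 17 @ $20 = $4,036
Dec 11, 327 sold [FIFO — oldest first]: 151 @ $20 + 99 @ $18 + 77 @ $19 = $6,265
Dec 14, 77 sold [FIFO — oldest first]: 77 @ $19 = $1,463
Total COGS = $4,036 + $6,265 + $1,463 = $11,764
Ending inventory: 39 @ $19 = $741

39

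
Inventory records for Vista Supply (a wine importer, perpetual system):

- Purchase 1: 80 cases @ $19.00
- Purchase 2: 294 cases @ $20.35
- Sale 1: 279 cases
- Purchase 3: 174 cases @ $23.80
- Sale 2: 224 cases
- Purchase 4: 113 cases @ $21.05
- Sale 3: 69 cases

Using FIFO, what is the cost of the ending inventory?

Sale 1 (279) [FIFO — oldest first]: 80 @ $19.00 + 199 @ $20.35 = $5,569.65
Sale 2 (224) [FIFO — oldest first]: 95 @ $20.35 + 129 @ $23.80 = $5,003.45
Sale 3 (69) [FIFO — oldest first]: 45 @ $23.80 + 24 @ $21.05 = $1,576.20
Total COGS = $5,569.65 + $5,003.45 + $1,576.20 = $12,149.30
Ending inventory: 89 @ $21.05 = $1,873.45

Ending inventory = $1,873.45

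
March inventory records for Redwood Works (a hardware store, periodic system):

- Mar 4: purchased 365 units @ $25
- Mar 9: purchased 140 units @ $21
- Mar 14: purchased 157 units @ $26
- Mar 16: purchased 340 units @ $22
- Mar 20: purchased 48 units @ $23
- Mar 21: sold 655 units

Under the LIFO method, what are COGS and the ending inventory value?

Mar 21, 655 sold [LIFO — newest first]: 48 @ $23 + 340 @ $22 + 157 @ $26 + 110 @ $21 = $14,976
Ending inventory: 365 @ $25 + 30 @ $21 = $9,755

COGS = $14,976; ending inventory = $9,755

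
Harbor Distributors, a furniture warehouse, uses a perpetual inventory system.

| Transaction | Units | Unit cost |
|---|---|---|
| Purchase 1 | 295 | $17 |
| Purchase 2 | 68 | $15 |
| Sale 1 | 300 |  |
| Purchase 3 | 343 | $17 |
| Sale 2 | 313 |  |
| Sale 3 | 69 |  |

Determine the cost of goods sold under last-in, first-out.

Sale 1 (300) [LIFO — newest first]: 68 @ $15 + 232 @ $17 = $4,964
Sale 2 (313) [LIFO — newest first]: 313 @ $17 = $5,321
Sale 3 (69) [LIFO — newest first]: 30 @ $17 + 39 @ $17 = $1,173
Total COGS = $4,964 + $5,321 + $1,173 = $11,458
Ending inventory: 24 @ $17 = $408
Check: goods available $11,866 = COGS $11,458 + ending $408

COGS = $11,458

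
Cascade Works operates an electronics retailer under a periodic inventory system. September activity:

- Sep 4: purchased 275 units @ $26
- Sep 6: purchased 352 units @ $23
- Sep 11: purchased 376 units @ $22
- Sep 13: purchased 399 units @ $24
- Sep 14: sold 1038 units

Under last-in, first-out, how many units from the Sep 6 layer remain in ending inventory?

89

Sep 14, 1038 sold [LIFO — newest first]: 399 @ $24 + 376 @ $22 + 263 @ $23 = $23,897
Ending inventory: 275 @ $26 + 89 @ $23 = $9,197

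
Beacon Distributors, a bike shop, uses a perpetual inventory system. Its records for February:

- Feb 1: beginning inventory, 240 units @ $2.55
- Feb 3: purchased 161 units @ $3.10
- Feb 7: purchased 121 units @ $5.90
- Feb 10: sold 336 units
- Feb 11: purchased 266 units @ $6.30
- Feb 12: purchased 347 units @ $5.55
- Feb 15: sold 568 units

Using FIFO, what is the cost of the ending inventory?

Feb 10, 336 sold [FIFO — oldest first]: 240 @ $2.55 + 96 @ $3.10 = $909.60
Feb 15, 568 sold [FIFO — oldest first]: 65 @ $3.10 + 121 @ $5.90 + 266 @ $6.30 + 116 @ $5.55 = $3,235.00
Total COGS = $909.60 + $3,235.00 = $4,144.60
Ending inventory: 231 @ $5.55 = $1,282.05
Check: goods available $5,426.65 = COGS $4,144.60 + ending $1,282.05

Ending inventory = $1,282.05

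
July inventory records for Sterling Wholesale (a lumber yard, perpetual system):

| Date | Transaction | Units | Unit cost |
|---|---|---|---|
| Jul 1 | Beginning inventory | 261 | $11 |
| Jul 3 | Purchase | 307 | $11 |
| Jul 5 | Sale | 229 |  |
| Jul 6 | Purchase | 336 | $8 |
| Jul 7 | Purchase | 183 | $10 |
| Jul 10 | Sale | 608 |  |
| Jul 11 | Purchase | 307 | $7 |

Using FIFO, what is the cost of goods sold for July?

Jul 5, 229 sold [FIFO — oldest first]: 229 @ $11 = $2,519
Jul 10, 608 sold [FIFO — oldest first]: 32 @ $11 + 307 @ $11 + 269 @ $8 = $5,881
Total COGS = $2,519 + $5,881 = $8,400
Ending inventory: 67 @ $8 + 183 @ $10 + 307 @ $7 = $4,515

COGS = $8,400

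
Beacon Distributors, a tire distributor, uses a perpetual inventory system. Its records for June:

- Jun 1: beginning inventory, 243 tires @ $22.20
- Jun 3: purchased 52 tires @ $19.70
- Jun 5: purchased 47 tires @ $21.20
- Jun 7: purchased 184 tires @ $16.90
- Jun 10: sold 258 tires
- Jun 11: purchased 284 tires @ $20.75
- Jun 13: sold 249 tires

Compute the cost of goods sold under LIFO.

COGS = $9,804.65

Jun 10, 258 sold [LIFO — newest first]: 184 @ $16.90 + 47 @ $21.20 + 27 @ $19.70 = $4,637.90
Jun 13, 249 sold [LIFO — newest first]: 249 @ $20.75 = $5,166.75
Total COGS = $4,637.90 + $5,166.75 = $9,804.65
Ending inventory: 243 @ $22.20 + 25 @ $19.70 + 35 @ $20.75 = $6,613.35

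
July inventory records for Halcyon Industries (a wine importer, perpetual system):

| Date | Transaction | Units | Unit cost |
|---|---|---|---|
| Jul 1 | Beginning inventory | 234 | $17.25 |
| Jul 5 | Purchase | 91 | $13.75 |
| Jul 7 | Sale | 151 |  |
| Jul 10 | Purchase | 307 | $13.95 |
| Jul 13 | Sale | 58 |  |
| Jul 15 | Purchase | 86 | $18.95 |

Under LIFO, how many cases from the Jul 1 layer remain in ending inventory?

174

Jul 7, 151 sold [LIFO — newest first]: 91 @ $13.75 + 60 @ $17.25 = $2,286.25
Jul 13, 58 sold [LIFO — newest first]: 58 @ $13.95 = $809.10
Total COGS = $2,286.25 + $809.10 = $3,095.35
Ending inventory: 174 @ $17.25 + 249 @ $13.95 + 86 @ $18.95 = $8,104.75
Check: goods available $11,200.10 = COGS $3,095.35 + ending $8,104.75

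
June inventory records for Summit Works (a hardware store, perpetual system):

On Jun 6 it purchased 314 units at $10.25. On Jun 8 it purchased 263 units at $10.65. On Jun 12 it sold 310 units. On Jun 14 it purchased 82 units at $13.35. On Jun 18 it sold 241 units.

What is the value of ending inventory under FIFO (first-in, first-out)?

Ending inventory = $1,371.60

Jun 12, 310 sold [FIFO — oldest first]: 310 @ $10.25 = $3,177.50
Jun 18, 241 sold [FIFO — oldest first]: 4 @ $10.25 + 237 @ $10.65 = $2,565.05
Total COGS = $3,177.50 + $2,565.05 = $5,742.55
Ending inventory: 26 @ $10.65 + 82 @ $13.35 = $1,371.60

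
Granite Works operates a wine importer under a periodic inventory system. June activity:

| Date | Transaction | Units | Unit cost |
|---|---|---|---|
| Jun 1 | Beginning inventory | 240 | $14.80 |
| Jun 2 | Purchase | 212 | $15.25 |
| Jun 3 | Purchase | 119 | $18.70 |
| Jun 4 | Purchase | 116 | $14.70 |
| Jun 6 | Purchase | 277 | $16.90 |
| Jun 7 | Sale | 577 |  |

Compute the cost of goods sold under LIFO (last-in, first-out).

Jun 7, 577 sold [LIFO — newest first]: 277 @ $16.90 + 116 @ $14.70 + 119 @ $18.70 + 65 @ $15.25 = $9,603.05
Ending inventory: 240 @ $14.80 + 147 @ $15.25 = $5,793.75
Check: goods available $15,396.80 = COGS $9,603.05 + ending $5,793.75

COGS = $9,603.05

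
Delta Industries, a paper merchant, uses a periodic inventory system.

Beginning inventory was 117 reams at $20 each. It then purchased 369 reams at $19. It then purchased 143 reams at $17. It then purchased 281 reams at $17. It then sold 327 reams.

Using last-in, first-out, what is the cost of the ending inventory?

Sale 1 (327) [LIFO — newest first]: 281 @ $17 + 46 @ $17 = $5,559
Ending inventory: 117 @ $20 + 369 @ $19 + 97 @ $17 = $11,000
Check: goods available $16,559 = COGS $5,559 + ending $11,000

Ending inventory = $11,000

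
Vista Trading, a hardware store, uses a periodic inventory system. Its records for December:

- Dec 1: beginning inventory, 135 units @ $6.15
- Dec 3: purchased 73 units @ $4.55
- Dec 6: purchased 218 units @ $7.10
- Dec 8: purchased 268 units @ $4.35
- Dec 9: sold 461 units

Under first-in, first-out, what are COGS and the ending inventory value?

Dec 9, 461 sold [FIFO — oldest first]: 135 @ $6.15 + 73 @ $4.55 + 218 @ $7.10 + 35 @ $4.35 = $2,862.45
Ending inventory: 233 @ $4.35 = $1,013.55

COGS = $2,862.45; ending inventory = $1,013.55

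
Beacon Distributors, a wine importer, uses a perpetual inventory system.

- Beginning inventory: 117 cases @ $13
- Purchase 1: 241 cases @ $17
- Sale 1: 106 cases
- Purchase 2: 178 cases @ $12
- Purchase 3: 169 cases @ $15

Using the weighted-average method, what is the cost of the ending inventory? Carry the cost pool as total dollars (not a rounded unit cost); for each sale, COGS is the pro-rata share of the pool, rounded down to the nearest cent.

Ending inventory = $8,625.57

After Beginning: 117 on hand, pool $1,521.00 (≈ $13.0000 each)
After Purchase 1: 358 on hand, pool $5,618.00 (≈ $15.6927 each)
Sale 1, sell 106: 106/358 × $5,618.00 → $1,663.43
After Purchase 2: 430 on hand, pool $6,090.57 (≈ $14.1641 each)
After Purchase 3: 599 on hand, pool $8,625.57 (≈ $14.3999 each)
Ending inventory (cost pool remaining) = $8,625.57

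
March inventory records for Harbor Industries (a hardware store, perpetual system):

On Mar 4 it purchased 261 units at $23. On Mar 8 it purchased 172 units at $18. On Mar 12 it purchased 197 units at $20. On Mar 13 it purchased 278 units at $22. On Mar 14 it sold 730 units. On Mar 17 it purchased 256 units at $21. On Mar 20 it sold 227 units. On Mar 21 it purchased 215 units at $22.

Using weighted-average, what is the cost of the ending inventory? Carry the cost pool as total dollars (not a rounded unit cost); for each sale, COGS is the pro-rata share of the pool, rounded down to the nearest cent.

After Mar 4: 261 on hand, pool $6,003.00 (≈ $23.0000 each)
After Mar 8: 433 on hand, pool $9,099.00 (≈ $21.0139 each)
After Mar 12: 630 on hand, pool $13,039.00 (≈ $20.6968 each)
After Mar 13: 908 on hand, pool $19,155.00 (≈ $21.0958 each)
Mar 14, sell 730: 730/908 × $19,155.00 → $15,399.94
After Mar 17: 434 on hand, pool $9,131.06 (≈ $21.0393 each)
Mar 20, sell 227: 227/434 × $9,131.06 → $4,775.92
After Mar 21: 422 on hand, pool $9,085.14 (≈ $21.5288 each)
Total COGS = $15,399.94 + $4,775.92 = $20,175.86
Ending inventory (cost pool remaining) = $9,085.14

Ending inventory = $9,085.14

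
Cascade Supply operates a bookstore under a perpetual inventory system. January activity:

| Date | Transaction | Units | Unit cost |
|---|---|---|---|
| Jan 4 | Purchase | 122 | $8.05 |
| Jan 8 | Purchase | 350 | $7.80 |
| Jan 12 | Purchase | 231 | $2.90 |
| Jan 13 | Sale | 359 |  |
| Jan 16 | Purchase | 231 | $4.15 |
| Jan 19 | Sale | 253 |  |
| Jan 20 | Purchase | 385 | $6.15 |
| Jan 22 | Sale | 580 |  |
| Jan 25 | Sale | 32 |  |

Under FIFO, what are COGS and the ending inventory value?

COGS = $7,124.15; ending inventory = $584.25

Jan 13, 359 sold [FIFO — oldest first]: 122 @ $8.05 + 237 @ $7.80 = $2,830.70
Jan 19, 253 sold [FIFO — oldest first]: 113 @ $7.80 + 140 @ $2.90 = $1,287.40
Jan 22, 580 sold [FIFO — oldest first]: 91 @ $2.90 + 231 @ $4.15 + 258 @ $6.15 = $2,809.25
Jan 25, 32 sold [FIFO — oldest first]: 32 @ $6.15 = $196.80
Total COGS = $2,830.70 + $1,287.40 + $2,809.25 + $196.80 = $7,124.15
Ending inventory: 95 @ $6.15 = $584.25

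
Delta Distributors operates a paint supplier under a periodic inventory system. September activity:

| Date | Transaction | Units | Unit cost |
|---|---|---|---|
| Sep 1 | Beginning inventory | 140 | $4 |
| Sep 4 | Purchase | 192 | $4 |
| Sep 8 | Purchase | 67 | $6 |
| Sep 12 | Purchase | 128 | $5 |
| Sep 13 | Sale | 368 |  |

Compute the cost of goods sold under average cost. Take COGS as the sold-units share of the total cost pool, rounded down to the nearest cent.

COGS = $1,654.95

Sep 13, sell 368: 368/527 × $2,370.00 → $1,654.95
Ending inventory (cost pool remaining) = $715.05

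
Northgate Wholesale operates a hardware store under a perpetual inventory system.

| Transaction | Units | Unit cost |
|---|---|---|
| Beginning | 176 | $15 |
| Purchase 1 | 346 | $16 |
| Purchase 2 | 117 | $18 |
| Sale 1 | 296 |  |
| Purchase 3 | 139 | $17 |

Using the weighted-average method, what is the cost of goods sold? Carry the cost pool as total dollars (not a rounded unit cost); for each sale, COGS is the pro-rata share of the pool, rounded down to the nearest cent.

COGS = $4,762.86

After Beginning: 176 on hand, pool $2,640.00 (≈ $15.0000 each)
After Purchase 1: 522 on hand, pool $8,176.00 (≈ $15.6628 each)
After Purchase 2: 639 on hand, pool $10,282.00 (≈ $16.0908 each)
Sale 1, sell 296: 296/639 × $10,282.00 → $4,762.86
After Purchase 3: 482 on hand, pool $7,882.14 (≈ $16.3530 each)
Ending inventory (cost pool remaining) = $7,882.14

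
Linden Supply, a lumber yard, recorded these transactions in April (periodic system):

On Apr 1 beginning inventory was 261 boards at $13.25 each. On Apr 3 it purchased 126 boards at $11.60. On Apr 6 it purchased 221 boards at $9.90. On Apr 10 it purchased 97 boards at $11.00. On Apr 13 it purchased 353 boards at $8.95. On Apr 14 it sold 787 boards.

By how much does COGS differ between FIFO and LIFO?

FIFO COGS: 261 @ $13.25 + 126 @ $11.60 + 221 @ $9.90 + 97 @ $11.00 + 82 @ $8.95 = $8,908.65
LIFO COGS: 353 @ $8.95 + 97 @ $11.00 + 221 @ $9.90 + 116 @ $11.60 = $7,759.85
Difference = |$8,908.65 − $7,759.85| = $1,148.80

$1,148.80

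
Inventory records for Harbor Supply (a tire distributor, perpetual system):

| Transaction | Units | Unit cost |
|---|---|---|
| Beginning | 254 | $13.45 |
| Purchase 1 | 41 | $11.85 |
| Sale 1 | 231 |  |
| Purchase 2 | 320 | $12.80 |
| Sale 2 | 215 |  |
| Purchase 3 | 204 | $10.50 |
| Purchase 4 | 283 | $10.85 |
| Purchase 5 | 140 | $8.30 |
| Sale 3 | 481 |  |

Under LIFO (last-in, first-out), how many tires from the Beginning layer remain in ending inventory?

64

Sale 1 (231) [LIFO — newest first]: 41 @ $11.85 + 190 @ $13.45 = $3,041.35
Sale 2 (215) [LIFO — newest first]: 215 @ $12.80 = $2,752.00
Sale 3 (481) [LIFO — newest first]: 140 @ $8.30 + 283 @ $10.85 + 58 @ $10.50 = $4,841.55
Total COGS = $3,041.35 + $2,752.00 + $4,841.55 = $10,634.90
Ending inventory: 64 @ $13.45 + 105 @ $12.80 + 146 @ $10.50 = $3,737.80
Check: goods available $14,372.70 = COGS $10,634.90 + ending $3,737.80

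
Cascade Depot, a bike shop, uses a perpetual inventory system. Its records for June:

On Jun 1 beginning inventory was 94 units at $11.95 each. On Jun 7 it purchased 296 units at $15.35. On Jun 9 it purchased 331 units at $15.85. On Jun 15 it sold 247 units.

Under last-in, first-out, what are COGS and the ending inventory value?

Jun 15, 247 sold [LIFO — newest first]: 247 @ $15.85 = $3,914.95
Ending inventory: 94 @ $11.95 + 296 @ $15.35 + 84 @ $15.85 = $6,998.30

COGS = $3,914.95; ending inventory = $6,998.30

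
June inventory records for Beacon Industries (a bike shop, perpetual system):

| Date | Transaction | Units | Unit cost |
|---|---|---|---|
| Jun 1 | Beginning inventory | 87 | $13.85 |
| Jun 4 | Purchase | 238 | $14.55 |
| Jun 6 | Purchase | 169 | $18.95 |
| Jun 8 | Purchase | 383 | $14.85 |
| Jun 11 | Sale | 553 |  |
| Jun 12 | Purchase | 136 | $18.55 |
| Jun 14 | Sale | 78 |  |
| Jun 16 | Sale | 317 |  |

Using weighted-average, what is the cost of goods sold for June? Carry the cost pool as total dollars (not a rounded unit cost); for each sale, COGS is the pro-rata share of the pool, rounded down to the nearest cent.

After Jun 1: 87 on hand, pool $1,204.95 (≈ $13.8500 each)
After Jun 4: 325 on hand, pool $4,667.85 (≈ $14.3626 each)
After Jun 6: 494 on hand, pool $7,870.40 (≈ $15.9320 each)
After Jun 8: 877 on hand, pool $13,557.95 (≈ $15.4595 each)
Jun 11, sell 553: 553/877 × $13,557.95 → $8,549.08
After Jun 12: 460 on hand, pool $7,531.67 (≈ $16.3732 each)
Jun 14, sell 78: 78/460 × $7,531.67 → $1,277.10
Jun 16, sell 317: 317/382 × $6,254.57 → $5,190.31
Total COGS = $8,549.08 + $1,277.10 + $5,190.31 = $15,016.49
Ending inventory (cost pool remaining) = $1,064.26
Check: goods available $16,080.75 = COGS $15,016.49 + ending $1,064.26

COGS = $15,016.49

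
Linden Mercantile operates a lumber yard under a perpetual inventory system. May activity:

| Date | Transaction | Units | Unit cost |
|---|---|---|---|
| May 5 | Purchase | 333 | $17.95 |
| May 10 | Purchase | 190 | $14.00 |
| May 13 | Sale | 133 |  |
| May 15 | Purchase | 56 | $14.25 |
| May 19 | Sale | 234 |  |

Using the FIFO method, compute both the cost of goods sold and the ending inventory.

May 13, 133 sold [FIFO — oldest first]: 133 @ $17.95 = $2,387.35
May 19, 234 sold [FIFO — oldest first]: 200 @ $17.95 + 34 @ $14.00 = $4,066.00
Total COGS = $2,387.35 + $4,066.00 = $6,453.35
Ending inventory: 156 @ $14.00 + 56 @ $14.25 = $2,982.00
Check: goods available $9,435.35 = COGS $6,453.35 + ending $2,982.00

COGS = $6,453.35; ending inventory = $2,982.00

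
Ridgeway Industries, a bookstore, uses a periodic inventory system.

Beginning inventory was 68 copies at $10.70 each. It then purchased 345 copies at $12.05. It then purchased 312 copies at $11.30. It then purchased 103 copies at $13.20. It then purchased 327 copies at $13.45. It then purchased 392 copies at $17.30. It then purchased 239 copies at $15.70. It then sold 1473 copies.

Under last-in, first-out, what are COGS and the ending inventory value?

COGS = $21,022.25; ending inventory = $3,679.85

Sale 1 (1473) [LIFO — newest first]: 239 @ $15.70 + 392 @ $17.30 + 327 @ $13.45 + 103 @ $13.20 + 312 @ $11.30 + 100 @ $12.05 = $21,022.25
Ending inventory: 68 @ $10.70 + 245 @ $12.05 = $3,679.85
Check: goods available $24,702.10 = COGS $21,022.25 + ending $3,679.85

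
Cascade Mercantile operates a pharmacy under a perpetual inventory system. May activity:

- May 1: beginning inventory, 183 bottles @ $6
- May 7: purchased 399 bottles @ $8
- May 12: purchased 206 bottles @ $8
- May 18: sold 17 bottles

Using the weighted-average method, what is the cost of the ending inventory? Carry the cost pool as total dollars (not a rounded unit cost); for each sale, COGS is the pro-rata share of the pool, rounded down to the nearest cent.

Ending inventory = $5,809.90

After May 1: 183 on hand, pool $1,098.00 (≈ $6.0000 each)
After May 7: 582 on hand, pool $4,290.00 (≈ $7.3711 each)
After May 12: 788 on hand, pool $5,938.00 (≈ $7.5355 each)
May 18, sell 17: 17/788 × $5,938.00 → $128.10
Ending inventory (cost pool remaining) = $5,809.90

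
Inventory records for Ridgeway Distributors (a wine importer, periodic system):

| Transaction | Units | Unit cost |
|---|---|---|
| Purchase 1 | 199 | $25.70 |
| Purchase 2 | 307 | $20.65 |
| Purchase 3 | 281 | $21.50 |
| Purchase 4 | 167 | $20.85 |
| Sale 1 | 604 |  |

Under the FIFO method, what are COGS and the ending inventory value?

COGS = $13,560.85; ending inventory = $7,416.45

Sale 1 (604) [FIFO — oldest first]: 199 @ $25.70 + 307 @ $20.65 + 98 @ $21.50 = $13,560.85
Ending inventory: 183 @ $21.50 + 167 @ $20.85 = $7,416.45
Check: goods available $20,977.30 = COGS $13,560.85 + ending $7,416.45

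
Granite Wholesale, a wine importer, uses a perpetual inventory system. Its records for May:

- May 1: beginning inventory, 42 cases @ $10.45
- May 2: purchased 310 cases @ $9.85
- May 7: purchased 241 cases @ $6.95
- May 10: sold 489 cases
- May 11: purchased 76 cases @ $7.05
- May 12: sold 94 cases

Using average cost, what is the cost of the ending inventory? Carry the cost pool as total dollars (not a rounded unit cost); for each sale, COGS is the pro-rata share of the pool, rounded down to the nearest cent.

Ending inventory = $688.98

After May 1: 42 on hand, pool $438.90 (≈ $10.4500 each)
After May 2: 352 on hand, pool $3,492.40 (≈ $9.9216 each)
After May 7: 593 on hand, pool $5,167.35 (≈ $8.7139 each)
May 10, sell 489: 489/593 × $5,167.35 → $4,261.10
After May 11: 180 on hand, pool $1,442.05 (≈ $8.0114 each)
May 12, sell 94: 94/180 × $1,442.05 → $753.07
Total COGS = $4,261.10 + $753.07 = $5,014.17
Ending inventory (cost pool remaining) = $688.98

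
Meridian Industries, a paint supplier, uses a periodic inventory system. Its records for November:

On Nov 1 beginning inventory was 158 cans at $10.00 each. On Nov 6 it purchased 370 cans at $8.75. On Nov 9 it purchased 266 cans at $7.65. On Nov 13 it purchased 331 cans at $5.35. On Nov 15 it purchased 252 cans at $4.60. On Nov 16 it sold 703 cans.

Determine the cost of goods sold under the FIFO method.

COGS = $6,156.25

Nov 16, 703 sold [FIFO — oldest first]: 158 @ $10.00 + 370 @ $8.75 + 175 @ $7.65 = $6,156.25
Ending inventory: 91 @ $7.65 + 331 @ $5.35 + 252 @ $4.60 = $3,626.20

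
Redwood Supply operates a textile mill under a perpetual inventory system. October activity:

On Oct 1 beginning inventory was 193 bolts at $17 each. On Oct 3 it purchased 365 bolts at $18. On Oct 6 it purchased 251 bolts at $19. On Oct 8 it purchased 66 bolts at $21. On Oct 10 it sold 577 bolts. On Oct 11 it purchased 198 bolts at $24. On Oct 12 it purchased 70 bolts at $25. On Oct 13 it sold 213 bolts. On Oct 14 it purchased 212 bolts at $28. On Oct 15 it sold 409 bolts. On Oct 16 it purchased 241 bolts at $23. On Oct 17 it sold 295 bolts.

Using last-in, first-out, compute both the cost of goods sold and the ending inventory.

Oct 10, 577 sold [LIFO — newest first]: 66 @ $21 + 251 @ $19 + 260 @ $18 = $10,835
Oct 13, 213 sold [LIFO — newest first]: 70 @ $25 + 143 @ $24 = $5,182
Oct 15, 409 sold [LIFO — newest first]: 212 @ $28 + 55 @ $24 + 105 @ $18 + 37 @ $17 = $9,775
Oct 17, 295 sold [LIFO — newest first]: 241 @ $23 + 54 @ $17 = $6,461
Total COGS = $10,835 + $5,182 + $9,775 + $6,461 = $32,253
Ending inventory: 102 @ $17 = $1,734

COGS = $32,253; ending inventory = $1,734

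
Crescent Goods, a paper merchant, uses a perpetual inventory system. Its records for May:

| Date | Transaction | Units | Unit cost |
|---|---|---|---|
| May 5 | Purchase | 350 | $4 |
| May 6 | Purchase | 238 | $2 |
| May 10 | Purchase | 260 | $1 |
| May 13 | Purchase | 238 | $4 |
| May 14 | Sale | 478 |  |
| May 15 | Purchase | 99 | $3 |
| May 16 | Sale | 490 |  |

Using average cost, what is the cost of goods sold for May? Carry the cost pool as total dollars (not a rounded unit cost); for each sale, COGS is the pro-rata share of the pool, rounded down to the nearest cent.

COGS = $2,763.21

After May 5: 350 on hand, pool $1,400.00 (≈ $4.0000 each)
After May 6: 588 on hand, pool $1,876.00 (≈ $3.1905 each)
After May 10: 848 on hand, pool $2,136.00 (≈ $2.5189 each)
After May 13: 1086 on hand, pool $3,088.00 (≈ $2.8435 each)
May 14, sell 478: 478/1086 × $3,088.00 → $1,359.17
After May 15: 707 on hand, pool $2,025.83 (≈ $2.8654 each)
May 16, sell 490: 490/707 × $2,025.83 → $1,404.04
Total COGS = $1,359.17 + $1,404.04 = $2,763.21
Ending inventory (cost pool remaining) = $621.79
Check: goods available $3,385.00 = COGS $2,763.21 + ending $621.79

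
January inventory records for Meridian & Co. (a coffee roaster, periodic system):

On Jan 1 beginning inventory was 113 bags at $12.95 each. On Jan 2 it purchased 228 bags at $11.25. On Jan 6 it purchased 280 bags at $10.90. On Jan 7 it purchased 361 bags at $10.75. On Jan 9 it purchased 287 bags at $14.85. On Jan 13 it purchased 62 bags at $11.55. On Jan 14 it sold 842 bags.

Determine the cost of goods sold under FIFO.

COGS = $9,456.10

Jan 14, 842 sold [FIFO — oldest first]: 113 @ $12.95 + 228 @ $11.25 + 280 @ $10.90 + 221 @ $10.75 = $9,456.10
Ending inventory: 140 @ $10.75 + 287 @ $14.85 + 62 @ $11.55 = $6,483.05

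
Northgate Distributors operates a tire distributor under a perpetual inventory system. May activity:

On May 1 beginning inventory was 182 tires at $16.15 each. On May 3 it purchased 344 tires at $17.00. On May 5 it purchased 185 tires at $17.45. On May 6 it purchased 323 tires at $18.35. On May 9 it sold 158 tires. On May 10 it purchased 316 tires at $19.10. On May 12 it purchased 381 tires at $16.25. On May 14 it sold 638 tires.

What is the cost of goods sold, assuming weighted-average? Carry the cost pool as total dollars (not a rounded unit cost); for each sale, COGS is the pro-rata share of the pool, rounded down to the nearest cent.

COGS = $13,866.24

After May 1: 182 on hand, pool $2,939.30 (≈ $16.1500 each)
After May 3: 526 on hand, pool $8,787.30 (≈ $16.7059 each)
After May 5: 711 on hand, pool $12,015.55 (≈ $16.8995 each)
After May 6: 1034 on hand, pool $17,942.60 (≈ $17.3526 each)
May 9, sell 158: 158/1034 × $17,942.60 → $2,741.71
After May 10: 1192 on hand, pool $21,236.49 (≈ $17.8158 each)
After May 12: 1573 on hand, pool $27,427.74 (≈ $17.4366 each)
May 14, sell 638: 638/1573 × $27,427.74 → $11,124.53
Total COGS = $2,741.71 + $11,124.53 = $13,866.24
Ending inventory (cost pool remaining) = $16,303.21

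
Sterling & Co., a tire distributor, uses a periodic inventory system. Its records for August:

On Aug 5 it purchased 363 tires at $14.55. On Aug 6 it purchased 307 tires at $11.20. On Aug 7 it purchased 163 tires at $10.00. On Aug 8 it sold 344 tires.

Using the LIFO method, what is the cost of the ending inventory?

Ending inventory = $6,692.85

Aug 8, 344 sold [LIFO — newest first]: 163 @ $10.00 + 181 @ $11.20 = $3,657.20
Ending inventory: 363 @ $14.55 + 126 @ $11.20 = $6,692.85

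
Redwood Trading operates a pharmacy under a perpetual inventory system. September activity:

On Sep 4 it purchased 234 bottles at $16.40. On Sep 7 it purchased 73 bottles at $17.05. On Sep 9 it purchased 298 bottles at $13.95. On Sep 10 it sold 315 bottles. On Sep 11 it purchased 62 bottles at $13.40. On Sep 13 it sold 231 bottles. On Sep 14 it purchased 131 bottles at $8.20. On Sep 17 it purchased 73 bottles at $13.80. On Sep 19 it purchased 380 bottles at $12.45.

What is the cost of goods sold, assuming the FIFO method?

Sep 10, 315 sold [FIFO — oldest first]: 234 @ $16.40 + 73 @ $17.05 + 8 @ $13.95 = $5,193.85
Sep 13, 231 sold [FIFO — oldest first]: 231 @ $13.95 = $3,222.45
Total COGS = $5,193.85 + $3,222.45 = $8,416.30
Ending inventory: 59 @ $13.95 + 62 @ $13.40 + 131 @ $8.20 + 73 @ $13.80 + 380 @ $12.45 = $8,466.45

COGS = $8,416.30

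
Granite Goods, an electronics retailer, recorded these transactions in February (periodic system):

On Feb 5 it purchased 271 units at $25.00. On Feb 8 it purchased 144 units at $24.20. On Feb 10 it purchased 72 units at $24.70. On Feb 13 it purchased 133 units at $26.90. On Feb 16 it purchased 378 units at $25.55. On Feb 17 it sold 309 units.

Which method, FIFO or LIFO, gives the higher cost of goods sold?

FIFO COGS: 271 @ $25.00 + 38 @ $24.20 = $7,694.60
LIFO COGS: 309 @ $25.55 = $7,894.95

LIFO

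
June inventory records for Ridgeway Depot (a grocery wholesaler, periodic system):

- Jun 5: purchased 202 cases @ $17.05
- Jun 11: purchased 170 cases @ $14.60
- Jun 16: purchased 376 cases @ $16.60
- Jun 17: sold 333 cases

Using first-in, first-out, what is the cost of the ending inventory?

Ending inventory = $6,811.00

Jun 17, 333 sold [FIFO — oldest first]: 202 @ $17.05 + 131 @ $14.60 = $5,356.70
Ending inventory: 39 @ $14.60 + 376 @ $16.60 = $6,811.00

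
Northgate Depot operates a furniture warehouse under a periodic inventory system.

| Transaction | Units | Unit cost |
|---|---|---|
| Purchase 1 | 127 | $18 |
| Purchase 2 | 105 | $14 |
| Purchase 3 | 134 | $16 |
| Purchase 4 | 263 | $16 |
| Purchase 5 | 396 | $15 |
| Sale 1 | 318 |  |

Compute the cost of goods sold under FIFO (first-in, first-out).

COGS = $5,132

Sale 1 (318) [FIFO — oldest first]: 127 @ $18 + 105 @ $14 + 86 @ $16 = $5,132
Ending inventory: 48 @ $16 + 263 @ $16 + 396 @ $15 = $10,916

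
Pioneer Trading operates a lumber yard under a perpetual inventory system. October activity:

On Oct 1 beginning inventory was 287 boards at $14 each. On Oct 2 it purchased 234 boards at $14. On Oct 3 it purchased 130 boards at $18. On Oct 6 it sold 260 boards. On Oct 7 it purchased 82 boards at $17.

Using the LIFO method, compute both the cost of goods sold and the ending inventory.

Oct 6, 260 sold [LIFO — newest first]: 130 @ $18 + 130 @ $14 = $4,160
Ending inventory: 287 @ $14 + 104 @ $14 + 82 @ $17 = $6,868
Check: goods available $11,028 = COGS $4,160 + ending $6,868

COGS = $4,160; ending inventory = $6,868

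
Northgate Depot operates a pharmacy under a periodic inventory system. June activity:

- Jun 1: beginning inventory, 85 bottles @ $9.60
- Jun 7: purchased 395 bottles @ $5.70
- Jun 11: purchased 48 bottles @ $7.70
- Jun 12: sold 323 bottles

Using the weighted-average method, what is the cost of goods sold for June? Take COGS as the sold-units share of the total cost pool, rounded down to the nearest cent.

Jun 12, sell 323: 323/528 × $3,437.10 → $2,102.61
Ending inventory (cost pool remaining) = $1,334.49
Check: goods available $3,437.10 = COGS $2,102.61 + ending $1,334.49

COGS = $2,102.61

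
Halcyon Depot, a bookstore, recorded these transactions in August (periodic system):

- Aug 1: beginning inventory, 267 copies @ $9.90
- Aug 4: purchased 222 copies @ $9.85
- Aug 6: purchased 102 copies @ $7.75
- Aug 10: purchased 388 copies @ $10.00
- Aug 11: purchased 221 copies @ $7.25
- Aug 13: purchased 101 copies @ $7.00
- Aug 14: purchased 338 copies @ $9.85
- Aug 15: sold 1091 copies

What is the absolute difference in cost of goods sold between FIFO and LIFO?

$460.70

FIFO COGS: 267 @ $9.90 + 222 @ $9.85 + 102 @ $7.75 + 388 @ $10.00 + 112 @ $7.25 = $10,312.50
LIFO COGS: 338 @ $9.85 + 101 @ $7.00 + 221 @ $7.25 + 388 @ $10.00 + 43 @ $7.75 = $9,851.80
Difference = |$10,312.50 − $9,851.80| = $460.70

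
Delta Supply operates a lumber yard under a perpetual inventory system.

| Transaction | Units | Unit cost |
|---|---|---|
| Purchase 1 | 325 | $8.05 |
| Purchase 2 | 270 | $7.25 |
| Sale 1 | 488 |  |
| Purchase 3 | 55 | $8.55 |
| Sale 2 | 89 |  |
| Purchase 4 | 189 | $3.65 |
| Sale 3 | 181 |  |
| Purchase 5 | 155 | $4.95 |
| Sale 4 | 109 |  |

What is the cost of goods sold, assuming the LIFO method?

COGS = $5,656.55

Sale 1 (488) [LIFO — newest first]: 270 @ $7.25 + 218 @ $8.05 = $3,712.40
Sale 2 (89) [LIFO — newest first]: 55 @ $8.55 + 34 @ $8.05 = $743.95
Sale 3 (181) [LIFO — newest first]: 181 @ $3.65 = $660.65
Sale 4 (109) [LIFO — newest first]: 109 @ $4.95 = $539.55
Total COGS = $3,712.40 + $743.95 + $660.65 + $539.55 = $5,656.55
Ending inventory: 73 @ $8.05 + 8 @ $3.65 + 46 @ $4.95 = $844.55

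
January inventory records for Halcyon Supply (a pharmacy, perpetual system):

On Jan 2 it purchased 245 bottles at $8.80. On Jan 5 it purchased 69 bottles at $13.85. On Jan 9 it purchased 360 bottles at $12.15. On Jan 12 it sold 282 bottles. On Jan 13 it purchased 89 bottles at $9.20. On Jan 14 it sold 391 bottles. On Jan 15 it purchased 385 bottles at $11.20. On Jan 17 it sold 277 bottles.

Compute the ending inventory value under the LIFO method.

Jan 12, 282 sold [LIFO — newest first]: 282 @ $12.15 = $3,426.30
Jan 14, 391 sold [LIFO — newest first]: 89 @ $9.20 + 78 @ $12.15 + 69 @ $13.85 + 155 @ $8.80 = $4,086.15
Jan 17, 277 sold [LIFO — newest first]: 277 @ $11.20 = $3,102.40
Total COGS = $3,426.30 + $4,086.15 + $3,102.40 = $10,614.85
Ending inventory: 90 @ $8.80 + 108 @ $11.20 = $2,001.60
Check: goods available $12,616.45 = COGS $10,614.85 + ending $2,001.60

Ending inventory = $2,001.60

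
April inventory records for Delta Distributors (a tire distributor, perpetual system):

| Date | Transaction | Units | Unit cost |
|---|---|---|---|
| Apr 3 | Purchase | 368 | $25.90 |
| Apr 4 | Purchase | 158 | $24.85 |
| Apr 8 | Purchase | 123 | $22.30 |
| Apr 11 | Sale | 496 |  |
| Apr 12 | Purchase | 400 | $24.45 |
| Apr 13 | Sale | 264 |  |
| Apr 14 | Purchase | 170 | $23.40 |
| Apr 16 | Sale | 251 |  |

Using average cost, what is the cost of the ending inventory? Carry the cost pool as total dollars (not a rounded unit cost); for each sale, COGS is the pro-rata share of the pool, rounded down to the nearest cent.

Ending inventory = $5,023.28

After Apr 3: 368 on hand, pool $9,531.20 (≈ $25.9000 each)
After Apr 4: 526 on hand, pool $13,457.50 (≈ $25.5846 each)
After Apr 8: 649 on hand, pool $16,200.40 (≈ $24.9621 each)
Apr 11, sell 496: 496/649 × $16,200.40 → $12,381.19
After Apr 12: 553 on hand, pool $13,599.21 (≈ $24.5917 each)
Apr 13, sell 264: 264/553 × $13,599.21 → $6,492.20
After Apr 14: 459 on hand, pool $11,085.01 (≈ $24.1503 each)
Apr 16, sell 251: 251/459 × $11,085.01 → $6,061.73
Total COGS = $12,381.19 + $6,492.20 + $6,061.73 = $24,935.12
Ending inventory (cost pool remaining) = $5,023.28
Check: goods available $29,958.40 = COGS $24,935.12 + ending $5,023.28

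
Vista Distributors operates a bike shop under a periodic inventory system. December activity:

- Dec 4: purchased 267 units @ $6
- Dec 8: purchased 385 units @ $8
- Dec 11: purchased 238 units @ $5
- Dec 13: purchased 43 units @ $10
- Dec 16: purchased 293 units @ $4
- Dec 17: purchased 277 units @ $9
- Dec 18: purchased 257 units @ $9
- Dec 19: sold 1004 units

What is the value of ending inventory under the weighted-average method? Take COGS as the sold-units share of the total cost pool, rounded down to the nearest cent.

Dec 19, sell 1004: 1004/1760 × $12,280.00 → $7,005.18
Ending inventory (cost pool remaining) = $5,274.82
Check: goods available $12,280.00 = COGS $7,005.18 + ending $5,274.82

Ending inventory = $5,274.82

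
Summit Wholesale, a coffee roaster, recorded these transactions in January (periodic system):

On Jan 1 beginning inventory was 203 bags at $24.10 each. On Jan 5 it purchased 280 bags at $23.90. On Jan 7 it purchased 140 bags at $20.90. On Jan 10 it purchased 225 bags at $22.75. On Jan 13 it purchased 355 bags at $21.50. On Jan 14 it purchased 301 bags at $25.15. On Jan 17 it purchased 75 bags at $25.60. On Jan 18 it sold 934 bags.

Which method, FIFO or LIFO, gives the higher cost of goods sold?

FIFO COGS: 203 @ $24.10 + 280 @ $23.90 + 140 @ $20.90 + 225 @ $22.75 + 86 @ $21.50 = $21,478.05
LIFO COGS: 75 @ $25.60 + 301 @ $25.15 + 355 @ $21.50 + 203 @ $22.75 = $21,740.90

LIFO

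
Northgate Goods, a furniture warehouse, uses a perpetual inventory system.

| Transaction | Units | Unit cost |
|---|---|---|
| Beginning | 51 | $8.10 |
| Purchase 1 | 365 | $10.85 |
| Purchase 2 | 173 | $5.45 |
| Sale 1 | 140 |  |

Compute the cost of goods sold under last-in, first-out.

Sale 1 (140) [LIFO — newest first]: 140 @ $5.45 = $763.00
Ending inventory: 51 @ $8.10 + 365 @ $10.85 + 33 @ $5.45 = $4,553.20

COGS = $763.00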